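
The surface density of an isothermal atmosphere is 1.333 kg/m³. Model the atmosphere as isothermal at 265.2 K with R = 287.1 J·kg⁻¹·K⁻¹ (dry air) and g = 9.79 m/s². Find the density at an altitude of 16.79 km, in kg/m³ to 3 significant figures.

ρ ≈ 0.154 kg/m³

Scale height: H = RT/g = 287.1 × 265.2 / 9.79 = 7777.2 m.
In an isothermal atmosphere, density decays like pressure: ρ = ρ₀ exp(−z/H).
z/H = 16790/7777.2 = 2.1589; exp(−2.1589) = 0.11545.
ρ = 1.333 × 0.11545 = 0.15389 kg/m³.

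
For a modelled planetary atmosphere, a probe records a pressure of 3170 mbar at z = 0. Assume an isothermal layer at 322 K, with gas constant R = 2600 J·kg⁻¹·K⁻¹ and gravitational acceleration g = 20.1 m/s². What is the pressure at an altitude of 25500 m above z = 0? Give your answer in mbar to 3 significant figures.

Scale height: H = RT/g = 2600 × 322 / 20.1 = 41652 m.
Barometric formula: P = P₀ exp(−z/H).
z/H = 25500/41652 = 0.61222; exp(−0.61222) = 0.54215.
P = 3170 × 0.54215 = 1718.6 mbar.

P ≈ 1720 mbar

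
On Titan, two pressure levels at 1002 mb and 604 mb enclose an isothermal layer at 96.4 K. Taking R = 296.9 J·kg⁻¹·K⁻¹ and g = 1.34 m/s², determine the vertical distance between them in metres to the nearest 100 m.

Δz ≈ 10800 m

Hypsometric equation: Δz = (R T̄/g) ln(P₁/P₂).
R T̄/g = 296.9 × 96.4 / 1.34 = 21359 m.
ln(1002/604) = ln(1.6589) = 0.50615.
Δz = 21359 × 0.50615 = 10811 m.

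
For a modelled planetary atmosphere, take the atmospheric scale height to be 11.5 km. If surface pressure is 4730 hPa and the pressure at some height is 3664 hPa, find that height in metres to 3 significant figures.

Invert the barometric formula: z = H ln(P₀/P).
P₀/P = 4730/3664 = 1.2909; ln(1.2909) = 0.25534.
z = 11500 × 0.25534 = 2936.4 m.

z ≈ 2940 m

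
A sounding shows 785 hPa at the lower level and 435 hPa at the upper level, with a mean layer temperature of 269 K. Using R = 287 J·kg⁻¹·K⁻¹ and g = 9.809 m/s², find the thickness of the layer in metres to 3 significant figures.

Hypsometric equation: Δz = (R T̄/g) ln(P₁/P₂).
R T̄/g = 287 × 269 / 9.809 = 7870.6 m.
ln(785/435) = ln(1.8046) = 0.59034.
Δz = 7870.6 × 0.59034 = 4646.3 m.

Δz ≈ 4650 m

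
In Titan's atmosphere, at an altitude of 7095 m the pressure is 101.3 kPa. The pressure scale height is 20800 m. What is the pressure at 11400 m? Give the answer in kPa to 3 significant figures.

Between two levels, P₂ = P₁ exp(−Δz/H) with Δz = z₂ − z₁.
Δz = 11400 − 7095.0 = 4305.0 m; Δz/H = 4305.0/20800 = 0.20697.
P₂ = 101.3 × exp(−0.20697) = 101.3 × 0.81304 = 82.361 kPa.

P ≈ 82.4 kPa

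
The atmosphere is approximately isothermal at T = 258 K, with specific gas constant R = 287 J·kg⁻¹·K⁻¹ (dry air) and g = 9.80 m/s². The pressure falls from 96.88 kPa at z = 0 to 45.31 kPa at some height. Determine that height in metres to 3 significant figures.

z ≈ 5740 m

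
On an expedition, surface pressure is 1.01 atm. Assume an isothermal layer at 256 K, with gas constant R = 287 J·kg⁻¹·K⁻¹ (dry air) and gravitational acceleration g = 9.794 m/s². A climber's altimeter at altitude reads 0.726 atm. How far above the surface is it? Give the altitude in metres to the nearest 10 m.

z ≈ 2480 m

Scale height: H = RT/g = 287 × 256 / 9.794 = 7501.7 m.
Invert the barometric formula: z = H ln(P₀/P).
P₀/P = 1.01/0.726 = 1.3912; ln(1.3912) = 0.33017.
z = 7501.7 × 0.33017 = 2476.8 m.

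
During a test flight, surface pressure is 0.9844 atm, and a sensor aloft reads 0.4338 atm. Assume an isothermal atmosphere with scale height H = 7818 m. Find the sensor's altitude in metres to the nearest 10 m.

z ≈ 6410 m

Invert the barometric formula: z = H ln(P₀/P).
P₀/P = 0.9844/0.4338 = 2.2692; ln(2.2692) = 0.81943.
z = 7818.0 × 0.81943 = 6406.3 m.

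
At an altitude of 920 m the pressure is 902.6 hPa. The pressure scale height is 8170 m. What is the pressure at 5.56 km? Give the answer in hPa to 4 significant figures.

Between two levels, P₂ = P₁ exp(−Δz/H) with Δz = z₂ − z₁.
Δz = 5560.0 − 920.00 = 4640.0 m; Δz/H = 4640.0/8170.0 = 0.56793.
P₂ = 902.6 × exp(−0.56793) = 902.6 × 0.56670 = 511.50 hPa.

P ≈ 511.5 hPa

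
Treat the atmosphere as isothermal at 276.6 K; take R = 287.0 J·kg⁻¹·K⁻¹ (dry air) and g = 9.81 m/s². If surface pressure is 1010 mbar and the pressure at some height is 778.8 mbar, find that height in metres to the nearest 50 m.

Scale height: H = RT/g = 287.0 × 276.6 / 9.81 = 8092.2 m.
Invert the barometric formula: z = H ln(P₀/P).
P₀/P = 1010/778.8 = 1.2969; ln(1.2969) = 0.25998.
z = 8092.2 × 0.25998 = 2103.8 m.

z ≈ 2100 m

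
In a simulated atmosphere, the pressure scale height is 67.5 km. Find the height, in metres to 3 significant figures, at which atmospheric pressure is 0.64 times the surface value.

z ≈ 30100 m

Set P/P₀ = exp(−z/H) = 0.64, so z = −H ln(0.64).
−ln(0.64) = 0.44629; z = 67500 × 0.44629 = 30125 m.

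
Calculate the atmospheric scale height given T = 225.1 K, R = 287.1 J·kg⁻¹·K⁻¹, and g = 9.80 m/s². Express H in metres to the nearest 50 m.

The scale height of an isothermal atmosphere is H = RT/g.
H = 287.1 × 225.1 / 9.80 = 64626/9.80 = 6594.5 m.

H ≈ 6600 m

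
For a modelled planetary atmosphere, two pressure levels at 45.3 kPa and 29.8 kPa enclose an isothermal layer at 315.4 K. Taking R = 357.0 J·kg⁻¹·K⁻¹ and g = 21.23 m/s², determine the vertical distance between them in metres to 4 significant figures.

Hypsometric equation: Δz = (R T̄/g) ln(P₁/P₂).
R T̄/g = 357.0 × 315.4 / 21.23 = 5303.7 m.
ln(45.3/29.8) = ln(1.5201) = 0.41878.
Δz = 5303.7 × 0.41878 = 2221.1 m.

Δz ≈ 2221 m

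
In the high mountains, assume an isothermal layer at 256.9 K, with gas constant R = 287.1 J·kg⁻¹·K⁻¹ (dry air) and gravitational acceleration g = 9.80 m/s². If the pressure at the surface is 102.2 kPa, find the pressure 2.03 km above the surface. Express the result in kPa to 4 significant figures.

Scale height: H = RT/g = 287.1 × 256.9 / 9.80 = 7526.1 m.
Barometric formula: P = P₀ exp(−z/H).
z/H = 2030.0/7526.1 = 0.26973; exp(−0.26973) = 0.76359.
P = 102.2 × 0.76359 = 78.039 kPa.

P ≈ 78.04 kPa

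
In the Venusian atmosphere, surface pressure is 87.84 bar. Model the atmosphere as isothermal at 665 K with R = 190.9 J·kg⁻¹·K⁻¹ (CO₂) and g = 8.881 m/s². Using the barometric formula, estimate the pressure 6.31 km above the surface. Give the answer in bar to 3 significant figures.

Scale height: H = RT/g = 190.9 × 665 / 8.881 = 14294 m.
Barometric formula: P = P₀ exp(−z/H).
z/H = 6310.0/14294 = 0.44144; exp(−0.44144) = 0.64311.
P = 87.84 × 0.64311 = 56.491 bar.

P ≈ 56.5 bar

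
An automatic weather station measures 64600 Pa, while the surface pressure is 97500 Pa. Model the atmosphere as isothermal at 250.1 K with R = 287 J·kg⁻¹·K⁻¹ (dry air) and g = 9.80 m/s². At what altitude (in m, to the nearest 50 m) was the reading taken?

z ≈ 3000 m

Scale height: H = RT/g = 287 × 250.1 / 9.80 = 7324.4 m.
Invert the barometric formula: z = H ln(P₀/P).
P₀/P = 97500/64600 = 1.5093; ln(1.5093) = 0.41165.
z = 7324.4 × 0.41165 = 3015.1 m.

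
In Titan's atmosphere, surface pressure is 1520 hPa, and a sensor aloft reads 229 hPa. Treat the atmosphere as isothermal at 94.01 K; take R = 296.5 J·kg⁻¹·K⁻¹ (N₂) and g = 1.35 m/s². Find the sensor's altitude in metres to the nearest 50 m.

z ≈ 39100 m

Scale height: H = RT/g = 296.5 × 94.01 / 1.35 = 20647 m.
Invert the barometric formula: z = H ln(P₀/P).
P₀/P = 1520/229 = 6.6376; ln(6.6376) = 1.8928.
z = 20647 × 1.8928 = 39081 m.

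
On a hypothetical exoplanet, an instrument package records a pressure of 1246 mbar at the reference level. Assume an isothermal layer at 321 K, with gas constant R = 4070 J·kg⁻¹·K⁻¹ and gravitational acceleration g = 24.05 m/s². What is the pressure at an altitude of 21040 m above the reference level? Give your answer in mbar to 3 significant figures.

P ≈ 846 mbar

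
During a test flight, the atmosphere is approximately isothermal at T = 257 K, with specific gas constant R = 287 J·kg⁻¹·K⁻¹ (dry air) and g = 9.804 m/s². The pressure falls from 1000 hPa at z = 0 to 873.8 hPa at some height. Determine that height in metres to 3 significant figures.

Scale height: H = RT/g = 287 × 257 / 9.804 = 7523.4 m.
Invert the barometric formula: z = H ln(P₀/P).
P₀/P = 1000/873.8 = 1.1444; ln(1.1444) = 0.13488.
z = 7523.4 × 0.13488 = 1014.8 m.

z ≈ 1010 m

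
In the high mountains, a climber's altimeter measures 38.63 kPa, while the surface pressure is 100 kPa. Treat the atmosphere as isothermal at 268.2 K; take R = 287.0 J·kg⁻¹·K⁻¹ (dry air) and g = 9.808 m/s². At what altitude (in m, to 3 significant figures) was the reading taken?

Scale height: H = RT/g = 287.0 × 268.2 / 9.808 = 7848.0 m.
Invert the barometric formula: z = H ln(P₀/P).
P₀/P = 100/38.63 = 2.5887; ln(2.5887) = 0.95116.
z = 7848.0 × 0.95116 = 7464.7 m.

z ≈ 7460 m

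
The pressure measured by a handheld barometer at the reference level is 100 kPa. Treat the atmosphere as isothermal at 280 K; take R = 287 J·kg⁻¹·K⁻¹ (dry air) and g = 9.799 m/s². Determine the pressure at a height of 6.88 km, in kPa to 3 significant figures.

Scale height: H = RT/g = 287 × 280 / 9.799 = 8200.8 m.
Barometric formula: P = P₀ exp(−z/H).
z/H = 6880.0/8200.8 = 0.83894; exp(−0.83894) = 0.43217.
P = 100 × 0.43217 = 43.217 kPa.

P ≈ 43.2 kPa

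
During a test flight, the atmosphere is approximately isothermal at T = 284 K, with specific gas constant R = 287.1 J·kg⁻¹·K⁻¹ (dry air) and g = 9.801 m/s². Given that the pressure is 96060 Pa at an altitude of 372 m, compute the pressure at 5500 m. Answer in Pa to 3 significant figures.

Scale height: H = RT/g = 287.1 × 284 / 9.801 = 8319.2 m.
Between two levels, P₂ = P₁ exp(−Δz/H) with Δz = z₂ − z₁.
Δz = 5500.0 − 372.00 = 5128.0 m; Δz/H = 5128.0/8319.2 = 0.61641.
P₂ = 96060 × exp(−0.61641) = 96060 × 0.53988 = 51861 Pa.

P ≈ 51900 Pa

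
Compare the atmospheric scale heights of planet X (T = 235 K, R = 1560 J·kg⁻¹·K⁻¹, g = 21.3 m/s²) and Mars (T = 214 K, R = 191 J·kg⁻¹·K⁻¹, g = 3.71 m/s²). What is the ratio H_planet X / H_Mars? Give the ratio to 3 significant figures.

H = RT/g for each body.
H_planet X = 1560 × 235 / 21.3 = 17211 m.
H_Mars = 191 × 214 / 3.71 = 11017 m.
H_planet X/H_Mars = 17211/11017 = 1.5622.

H_planet X/H_Mars ≈ 1.56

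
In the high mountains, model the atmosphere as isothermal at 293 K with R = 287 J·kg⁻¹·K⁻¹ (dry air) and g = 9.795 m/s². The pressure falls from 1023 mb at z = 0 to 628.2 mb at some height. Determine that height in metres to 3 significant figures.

Scale height: H = RT/g = 287 × 293 / 9.795 = 8585.1 m.
Invert the barometric formula: z = H ln(P₀/P).
P₀/P = 1023/628.2 = 1.6285; ln(1.6285) = 0.48766.
z = 8585.1 × 0.48766 = 4186.6 m.

z ≈ 4190 m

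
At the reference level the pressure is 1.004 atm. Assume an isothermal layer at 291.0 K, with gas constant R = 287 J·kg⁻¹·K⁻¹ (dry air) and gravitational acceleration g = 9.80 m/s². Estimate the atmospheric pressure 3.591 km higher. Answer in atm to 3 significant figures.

P ≈ 0.659 atm

Scale height: H = RT/g = 287 × 291.0 / 9.80 = 8522.1 m.
Barometric formula: P = P₀ exp(−z/H).
z/H = 3591.0/8522.1 = 0.42138; exp(−0.42138) = 0.65614.
P = 1.004 × 0.65614 = 0.65876 atm.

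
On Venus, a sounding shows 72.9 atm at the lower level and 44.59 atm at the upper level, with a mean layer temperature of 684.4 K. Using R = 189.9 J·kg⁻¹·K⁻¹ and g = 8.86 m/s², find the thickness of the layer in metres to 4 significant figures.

Δz ≈ 7211 m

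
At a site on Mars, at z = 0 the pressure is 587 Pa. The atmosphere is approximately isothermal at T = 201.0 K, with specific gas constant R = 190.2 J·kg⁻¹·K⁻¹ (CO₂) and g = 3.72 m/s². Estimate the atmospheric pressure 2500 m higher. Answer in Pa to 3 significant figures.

P ≈ 460 Pa

Scale height: H = RT/g = 190.2 × 201.0 / 3.72 = 10277 m.
Barometric formula: P = P₀ exp(−z/H).
z/H = 2500.0/10277 = 0.24326; exp(−0.24326) = 0.78407.
P = 587 × 0.78407 = 460.25 Pa.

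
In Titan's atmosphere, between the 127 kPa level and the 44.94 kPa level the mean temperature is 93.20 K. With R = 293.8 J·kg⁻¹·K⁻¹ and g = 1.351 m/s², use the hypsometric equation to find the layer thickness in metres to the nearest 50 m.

Δz ≈ 21050 m

Hypsometric equation: Δz = (R T̄/g) ln(P₁/P₂).
R T̄/g = 293.8 × 93.20 / 1.351 = 20268 m.
ln(127/44.94) = ln(2.8260) = 1.0389.
Δz = 20268 × 1.0389 = 21056 m.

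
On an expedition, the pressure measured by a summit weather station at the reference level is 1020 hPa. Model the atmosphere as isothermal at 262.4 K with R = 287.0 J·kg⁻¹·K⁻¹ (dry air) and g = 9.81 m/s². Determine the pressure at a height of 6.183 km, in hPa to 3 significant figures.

Scale height: H = RT/g = 287.0 × 262.4 / 9.81 = 7676.7 m.
Barometric formula: P = P₀ exp(−z/H).
z/H = 6183.0/7676.7 = 0.80542; exp(−0.80542) = 0.44690.
P = 1020 × 0.44690 = 455.84 hPa.

P ≈ 456 hPa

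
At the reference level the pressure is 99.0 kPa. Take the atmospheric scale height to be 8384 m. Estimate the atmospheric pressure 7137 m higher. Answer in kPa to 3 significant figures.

P ≈ 42.3 kPa

Barometric formula: P = P₀ exp(−z/H).
z/H = 7137.0/8384.0 = 0.85126; exp(−0.85126) = 0.42688.
P = 99.0 × 0.42688 = 42.261 kPa.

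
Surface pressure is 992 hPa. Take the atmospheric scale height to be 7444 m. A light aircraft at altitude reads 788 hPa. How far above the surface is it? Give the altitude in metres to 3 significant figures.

z ≈ 1710 m

Invert the barometric formula: z = H ln(P₀/P).
P₀/P = 992/788 = 1.2589; ln(1.2589) = 0.23024.
z = 7444.0 × 0.23024 = 1713.9 m.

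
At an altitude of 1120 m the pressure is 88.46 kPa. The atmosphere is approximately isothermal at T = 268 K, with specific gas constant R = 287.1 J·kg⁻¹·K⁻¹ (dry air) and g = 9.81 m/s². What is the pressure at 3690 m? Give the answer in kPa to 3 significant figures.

Scale height: H = RT/g = 287.1 × 268 / 9.81 = 7843.3 m.
Between two levels, P₂ = P₁ exp(−Δz/H) with Δz = z₂ − z₁.
Δz = 3690.0 − 1120.0 = 2570.0 m; Δz/H = 2570.0/7843.3 = 0.32767.
P₂ = 88.46 × exp(−0.32767) = 88.46 × 0.72060 = 63.744 kPa.

P ≈ 63.7 kPa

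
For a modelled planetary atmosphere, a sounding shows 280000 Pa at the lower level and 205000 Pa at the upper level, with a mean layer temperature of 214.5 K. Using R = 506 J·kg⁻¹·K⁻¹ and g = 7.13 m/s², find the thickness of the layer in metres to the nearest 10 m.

Δz ≈ 4750 m

Hypsometric equation: Δz = (R T̄/g) ln(P₁/P₂).
R T̄/g = 506 × 214.5 / 7.13 = 15223 m.
ln(280000/205000) = ln(1.3659) = 0.31181.
Δz = 15223 × 0.31181 = 4746.7 m.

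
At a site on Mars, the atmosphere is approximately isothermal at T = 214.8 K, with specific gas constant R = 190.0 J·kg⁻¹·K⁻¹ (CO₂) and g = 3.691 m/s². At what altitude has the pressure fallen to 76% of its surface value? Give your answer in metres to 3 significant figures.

Scale height: H = RT/g = 190.0 × 214.8 / 3.691 = 11057 m.
Set P/P₀ = exp(−z/H) = 0.76, so z = −H ln(0.76).
−ln(0.76) = 0.27444; z = 11057 × 0.27444 = 3034.5 m.

z ≈ 3030 m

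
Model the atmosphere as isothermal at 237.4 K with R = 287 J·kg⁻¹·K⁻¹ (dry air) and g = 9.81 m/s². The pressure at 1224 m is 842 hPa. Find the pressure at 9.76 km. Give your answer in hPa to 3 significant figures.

P ≈ 246 hPa

Scale height: H = RT/g = 287 × 237.4 / 9.81 = 6945.3 m.
Between two levels, P₂ = P₁ exp(−Δz/H) with Δz = z₂ − z₁.
Δz = 9760.0 − 1224.0 = 8536.0 m; Δz/H = 8536.0/6945.3 = 1.2290.
P₂ = 842 × exp(−1.2290) = 842 × 0.29259 = 246.36 hPa.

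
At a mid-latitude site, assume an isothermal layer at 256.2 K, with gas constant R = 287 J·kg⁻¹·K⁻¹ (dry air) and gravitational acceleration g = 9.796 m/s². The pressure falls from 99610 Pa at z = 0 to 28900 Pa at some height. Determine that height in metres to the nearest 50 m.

Scale height: H = RT/g = 287 × 256.2 / 9.796 = 7506.1 m.
Invert the barometric formula: z = H ln(P₀/P).
P₀/P = 99610/28900 = 3.4467; ln(3.4467) = 1.2374.
z = 7506.1 × 1.2374 = 9288.0 m.

z ≈ 9300 m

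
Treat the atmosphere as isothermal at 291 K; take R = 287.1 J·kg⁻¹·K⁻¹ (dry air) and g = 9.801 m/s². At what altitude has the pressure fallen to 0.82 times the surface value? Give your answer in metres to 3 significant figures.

Scale height: H = RT/g = 287.1 × 291 / 9.801 = 8524.2 m.
Set P/P₀ = exp(−z/H) = 0.82, so z = −H ln(0.82).
−ln(0.82) = 0.19845; z = 8524.2 × 0.19845 = 1691.6 m.

z ≈ 1690 m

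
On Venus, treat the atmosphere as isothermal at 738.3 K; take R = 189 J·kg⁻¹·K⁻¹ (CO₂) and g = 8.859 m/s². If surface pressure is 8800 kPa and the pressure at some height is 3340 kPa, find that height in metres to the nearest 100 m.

z ≈ 15300 m

Scale height: H = RT/g = 189 × 738.3 / 8.859 = 15751 m.
Invert the barometric formula: z = H ln(P₀/P).
P₀/P = 8800/3340 = 2.6347; ln(2.6347) = 0.96877.
z = 15751 × 0.96877 = 15259 m.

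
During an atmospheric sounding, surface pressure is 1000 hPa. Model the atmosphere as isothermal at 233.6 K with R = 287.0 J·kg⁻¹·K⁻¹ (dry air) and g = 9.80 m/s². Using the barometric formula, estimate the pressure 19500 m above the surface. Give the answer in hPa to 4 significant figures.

P ≈ 57.82 hPa

Scale height: H = RT/g = 287.0 × 233.6 / 9.80 = 6841.1 m.
Barometric formula: P = P₀ exp(−z/H).
z/H = 19500/6841.1 = 2.8504; exp(−2.8504) = 0.057821.
P = 1000 × 0.057821 = 57.821 hPa.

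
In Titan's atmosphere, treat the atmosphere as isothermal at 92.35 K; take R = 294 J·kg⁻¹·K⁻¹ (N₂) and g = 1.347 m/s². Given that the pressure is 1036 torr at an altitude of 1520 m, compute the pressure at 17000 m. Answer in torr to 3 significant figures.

Scale height: H = RT/g = 294 × 92.35 / 1.347 = 20157 m.
Between two levels, P₂ = P₁ exp(−Δz/H) with Δz = z₂ − z₁.
Δz = 17000 − 1520.0 = 15480 m; Δz/H = 15480/20157 = 0.76797.
P₂ = 1036 × exp(−0.76797) = 1036 × 0.46395 = 480.65 torr.

P ≈ 481 torr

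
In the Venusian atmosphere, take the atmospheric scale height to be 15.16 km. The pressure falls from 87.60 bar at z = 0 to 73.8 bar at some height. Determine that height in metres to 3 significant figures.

z ≈ 2600 m

Invert the barometric formula: z = H ln(P₀/P).
P₀/P = 87.60/73.8 = 1.1870; ln(1.1870) = 0.17143.
z = 15160 × 0.17143 = 2598.9 m.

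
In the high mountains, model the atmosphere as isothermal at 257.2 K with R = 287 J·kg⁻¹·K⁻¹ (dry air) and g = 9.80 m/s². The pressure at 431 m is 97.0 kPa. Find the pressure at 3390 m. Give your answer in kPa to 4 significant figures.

P ≈ 65.49 kPa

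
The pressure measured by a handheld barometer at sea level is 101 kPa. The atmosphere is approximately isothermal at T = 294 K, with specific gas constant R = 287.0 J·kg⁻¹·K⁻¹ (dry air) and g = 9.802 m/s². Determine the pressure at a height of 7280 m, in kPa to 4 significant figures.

P ≈ 43.35 kPa

Scale height: H = RT/g = 287.0 × 294 / 9.802 = 8608.2 m.
Barometric formula: P = P₀ exp(−z/H).
z/H = 7280.0/8608.2 = 0.84571; exp(−0.84571) = 0.42925.
P = 101 × 0.42925 = 43.354 kPa.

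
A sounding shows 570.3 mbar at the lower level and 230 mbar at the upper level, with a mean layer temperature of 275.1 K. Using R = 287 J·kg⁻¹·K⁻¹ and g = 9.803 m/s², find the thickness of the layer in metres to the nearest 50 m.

Δz ≈ 7300 m

Hypsometric equation: Δz = (R T̄/g) ln(P₁/P₂).
R T̄/g = 287 × 275.1 / 9.803 = 8054.0 m.
ln(570.3/230) = ln(2.4796) = 0.90810.
Δz = 8054.0 × 0.90810 = 7313.8 m.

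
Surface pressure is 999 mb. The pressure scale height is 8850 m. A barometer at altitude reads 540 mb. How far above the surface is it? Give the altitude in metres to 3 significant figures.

Invert the barometric formula: z = H ln(P₀/P).
P₀/P = 999/540 = 1.8500; ln(1.8500) = 0.61519.
z = 8850.0 × 0.61519 = 5444.4 m.

z ≈ 5440 m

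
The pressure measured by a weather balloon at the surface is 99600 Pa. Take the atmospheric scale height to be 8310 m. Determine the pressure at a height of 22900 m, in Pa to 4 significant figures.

P ≈ 6331 Pa

Barometric formula: P = P₀ exp(−z/H).
z/H = 22900/8310.0 = 2.7557; exp(−2.7557) = 0.063565.
P = 99600 × 0.063565 = 6331.1 Pa.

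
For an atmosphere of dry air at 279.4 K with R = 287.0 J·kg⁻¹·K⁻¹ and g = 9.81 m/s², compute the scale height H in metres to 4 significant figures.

H ≈ 8174 m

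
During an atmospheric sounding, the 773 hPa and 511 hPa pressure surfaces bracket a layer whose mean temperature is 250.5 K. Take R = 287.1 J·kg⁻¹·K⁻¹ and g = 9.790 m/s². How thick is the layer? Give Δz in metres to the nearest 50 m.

Δz ≈ 3050 m

Hypsometric equation: Δz = (R T̄/g) ln(P₁/P₂).
R T̄/g = 287.1 × 250.5 / 9.790 = 7346.1 m.
ln(773/511) = ln(1.5127) = 0.41390.
Δz = 7346.1 × 0.41390 = 3040.6 m.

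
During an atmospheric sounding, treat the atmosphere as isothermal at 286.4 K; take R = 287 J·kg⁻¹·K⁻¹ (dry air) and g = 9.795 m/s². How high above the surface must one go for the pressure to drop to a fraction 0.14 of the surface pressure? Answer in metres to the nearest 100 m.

Scale height: H = RT/g = 287 × 286.4 / 9.795 = 8391.7 m.
Set P/P₀ = exp(−z/H) = 0.14, so z = −H ln(0.14).
−ln(0.14) = 1.9661; z = 8391.7 × 1.9661 = 16499 m.

z ≈ 16500 m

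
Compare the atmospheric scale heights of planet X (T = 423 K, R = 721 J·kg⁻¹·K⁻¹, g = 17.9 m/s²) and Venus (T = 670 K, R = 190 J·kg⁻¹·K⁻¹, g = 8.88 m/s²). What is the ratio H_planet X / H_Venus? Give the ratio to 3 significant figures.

H_planet X/H_Venus ≈ 1.19

H = RT/g for each body.
H_planet X = 721 × 423 / 17.9 = 17038 m.
H_Venus = 190 × 670 / 8.88 = 14336 m.
H_planet X/H_Venus = 17038/14336 = 1.1885.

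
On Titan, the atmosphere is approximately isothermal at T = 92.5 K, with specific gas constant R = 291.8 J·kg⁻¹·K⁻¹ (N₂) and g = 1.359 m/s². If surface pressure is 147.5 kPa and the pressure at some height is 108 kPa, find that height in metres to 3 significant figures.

z ≈ 6190 m

Scale height: H = RT/g = 291.8 × 92.5 / 1.359 = 19861 m.
Invert the barometric formula: z = H ln(P₀/P).
P₀/P = 147.5/108 = 1.3657; ln(1.3657) = 0.31167.
z = 19861 × 0.31167 = 6190.1 m.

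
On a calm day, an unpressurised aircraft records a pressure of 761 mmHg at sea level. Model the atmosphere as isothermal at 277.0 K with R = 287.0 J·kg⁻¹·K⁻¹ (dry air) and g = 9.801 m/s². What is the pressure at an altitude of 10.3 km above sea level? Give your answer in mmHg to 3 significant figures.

P ≈ 214 mmHg

Scale height: H = RT/g = 287.0 × 277.0 / 9.801 = 8111.3 m.
Barometric formula: P = P₀ exp(−z/H).
z/H = 10300/8111.3 = 1.2698; exp(−1.2698) = 0.28089.
P = 761 × 0.28089 = 213.76 mmHg.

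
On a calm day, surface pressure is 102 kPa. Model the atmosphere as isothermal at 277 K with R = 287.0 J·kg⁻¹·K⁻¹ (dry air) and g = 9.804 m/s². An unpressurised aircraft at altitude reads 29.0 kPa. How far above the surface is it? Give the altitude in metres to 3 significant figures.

Scale height: H = RT/g = 287.0 × 277 / 9.804 = 8108.8 m.
Invert the barometric formula: z = H ln(P₀/P).
P₀/P = 102/29.0 = 3.5172; ln(3.5172) = 1.2577.
z = 8108.8 × 1.2577 = 10198 m.

z ≈ 10200 m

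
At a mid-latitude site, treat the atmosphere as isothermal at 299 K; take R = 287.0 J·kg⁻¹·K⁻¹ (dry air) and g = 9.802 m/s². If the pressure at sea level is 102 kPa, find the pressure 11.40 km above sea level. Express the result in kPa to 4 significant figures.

Scale height: H = RT/g = 287.0 × 299 / 9.802 = 8754.6 m.
Barometric formula: P = P₀ exp(−z/H).
z/H = 11400/8754.6 = 1.3022; exp(−1.3022) = 0.27193.
P = 102 × 0.27193 = 27.737 kPa.

P ≈ 27.74 kPa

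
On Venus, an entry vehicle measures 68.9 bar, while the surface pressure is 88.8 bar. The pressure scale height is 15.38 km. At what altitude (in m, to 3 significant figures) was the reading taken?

z ≈ 3900 m

Invert the barometric formula: z = H ln(P₀/P).
P₀/P = 88.8/68.9 = 1.2888; ln(1.2888) = 0.25371.
z = 15380 × 0.25371 = 3902.1 m.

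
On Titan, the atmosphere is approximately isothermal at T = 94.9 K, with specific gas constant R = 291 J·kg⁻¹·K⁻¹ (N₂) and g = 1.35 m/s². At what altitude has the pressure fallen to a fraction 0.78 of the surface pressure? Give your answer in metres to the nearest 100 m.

z ≈ 5100 m

Scale height: H = RT/g = 291 × 94.9 / 1.35 = 20456 m.
Set P/P₀ = exp(−z/H) = 0.78, so z = −H ln(0.78).
−ln(0.78) = 0.24846; z = 20456 × 0.24846 = 5082.5 m.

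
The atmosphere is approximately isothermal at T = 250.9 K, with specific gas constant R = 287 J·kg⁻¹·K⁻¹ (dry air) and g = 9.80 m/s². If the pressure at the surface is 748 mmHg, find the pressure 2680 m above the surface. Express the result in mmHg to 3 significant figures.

P ≈ 519 mmHg

Scale height: H = RT/g = 287 × 250.9 / 9.80 = 7347.8 m.
Barometric formula: P = P₀ exp(−z/H).
z/H = 2680.0/7347.8 = 0.36474; exp(−0.36474) = 0.69438.
P = 748 × 0.69438 = 519.40 mmHg.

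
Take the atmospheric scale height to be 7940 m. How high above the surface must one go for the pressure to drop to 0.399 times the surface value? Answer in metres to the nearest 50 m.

z ≈ 7300 m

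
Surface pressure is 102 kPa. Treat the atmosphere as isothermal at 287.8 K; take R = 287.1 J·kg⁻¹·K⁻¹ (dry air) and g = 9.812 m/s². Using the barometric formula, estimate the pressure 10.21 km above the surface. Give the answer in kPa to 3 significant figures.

Scale height: H = RT/g = 287.1 × 287.8 / 9.812 = 8421.1 m.
Barometric formula: P = P₀ exp(−z/H).
z/H = 10210/8421.1 = 1.2124; exp(−1.2124) = 0.29748.
P = 102 × 0.29748 = 30.343 kPa.

P ≈ 30.3 kPa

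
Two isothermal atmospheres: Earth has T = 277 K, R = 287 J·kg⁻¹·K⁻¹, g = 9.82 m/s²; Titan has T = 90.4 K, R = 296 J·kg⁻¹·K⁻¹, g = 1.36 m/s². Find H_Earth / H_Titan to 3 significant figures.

H = RT/g for each body.
H_Earth = 287 × 277 / 9.82 = 8095.6 m.
H_Titan = 296 × 90.4 / 1.36 = 19675 m.
H_Earth/H_Titan = 8095.6/19675 = 0.41147.

H_Earth/H_Titan ≈ 0.411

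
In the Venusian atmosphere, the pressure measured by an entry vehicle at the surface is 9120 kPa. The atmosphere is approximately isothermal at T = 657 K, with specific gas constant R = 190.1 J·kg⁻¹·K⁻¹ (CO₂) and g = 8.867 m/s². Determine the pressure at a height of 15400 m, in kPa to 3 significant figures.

Scale height: H = RT/g = 190.1 × 657 / 8.867 = 14085 m.
Barometric formula: P = P₀ exp(−z/H).
z/H = 15400/14085 = 1.0934; exp(−1.0934) = 0.33508.
P = 9120 × 0.33508 = 3055.9 kPa.

P ≈ 3060 kPa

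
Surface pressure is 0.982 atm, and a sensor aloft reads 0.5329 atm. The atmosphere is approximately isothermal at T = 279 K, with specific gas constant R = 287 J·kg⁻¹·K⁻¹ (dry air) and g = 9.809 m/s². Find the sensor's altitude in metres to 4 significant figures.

z ≈ 4990 m

Scale height: H = RT/g = 287 × 279 / 9.809 = 8163.2 m.
Invert the barometric formula: z = H ln(P₀/P).
P₀/P = 0.982/0.5329 = 1.8427; ln(1.8427) = 0.61123.
z = 8163.2 × 0.61123 = 4989.6 m.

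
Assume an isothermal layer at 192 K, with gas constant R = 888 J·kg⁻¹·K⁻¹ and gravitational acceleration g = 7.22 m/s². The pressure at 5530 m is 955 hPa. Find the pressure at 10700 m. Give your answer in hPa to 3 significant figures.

P ≈ 767 hPa

Scale height: H = RT/g = 888 × 192 / 7.22 = 23614 m.
Between two levels, P₂ = P₁ exp(−Δz/H) with Δz = z₂ − z₁.
Δz = 10700 − 5530.0 = 5170.0 m; Δz/H = 5170.0/23614 = 0.21894.
P₂ = 955 × exp(−0.21894) = 955 × 0.80337 = 767.22 hPa.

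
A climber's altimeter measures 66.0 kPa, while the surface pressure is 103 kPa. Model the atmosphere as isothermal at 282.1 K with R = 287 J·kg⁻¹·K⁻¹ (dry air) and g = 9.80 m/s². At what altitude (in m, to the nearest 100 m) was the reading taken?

Scale height: H = RT/g = 287 × 282.1 / 9.80 = 8261.5 m.
Invert the barometric formula: z = H ln(P₀/P).
P₀/P = 103/66.0 = 1.5606; ln(1.5606) = 0.44507.
z = 8261.5 × 0.44507 = 3676.9 m.

z ≈ 3700 m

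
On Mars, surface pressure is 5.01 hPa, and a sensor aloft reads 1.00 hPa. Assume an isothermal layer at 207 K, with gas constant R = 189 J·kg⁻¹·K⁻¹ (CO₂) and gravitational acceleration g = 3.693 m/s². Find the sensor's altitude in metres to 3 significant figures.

z ≈ 17100 m

Scale height: H = RT/g = 189 × 207 / 3.693 = 10594 m.
Invert the barometric formula: z = H ln(P₀/P).
P₀/P = 5.01/1.00 = 5.0100; ln(5.0100) = 1.6114.
z = 10594 × 1.6114 = 17071 m.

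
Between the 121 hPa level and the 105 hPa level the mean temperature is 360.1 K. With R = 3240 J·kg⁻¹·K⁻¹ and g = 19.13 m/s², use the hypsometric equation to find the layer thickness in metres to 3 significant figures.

Δz ≈ 8650 m

Hypsometric equation: Δz = (R T̄/g) ln(P₁/P₂).
R T̄/g = 3240 × 360.1 / 19.13 = 60989 m.
ln(121/105) = ln(1.1524) = 0.14185.
Δz = 60989 × 0.14185 = 8651.3 m.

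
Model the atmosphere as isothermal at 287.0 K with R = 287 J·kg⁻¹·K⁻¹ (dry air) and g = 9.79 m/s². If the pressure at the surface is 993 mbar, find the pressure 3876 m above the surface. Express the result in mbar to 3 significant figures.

P ≈ 626 mbar

Scale height: H = RT/g = 287 × 287.0 / 9.79 = 8413.6 m.
Barometric formula: P = P₀ exp(−z/H).
z/H = 3876.0/8413.6 = 0.46068; exp(−0.46068) = 0.63085.
P = 993 × 0.63085 = 626.43 mbar.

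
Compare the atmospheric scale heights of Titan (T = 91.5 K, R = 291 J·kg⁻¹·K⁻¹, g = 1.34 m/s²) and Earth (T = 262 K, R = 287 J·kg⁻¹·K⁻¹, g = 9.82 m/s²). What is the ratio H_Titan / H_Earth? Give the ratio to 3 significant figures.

H_Titan/H_Earth ≈ 2.60

H = RT/g for each body.
H_Titan = 291 × 91.5 / 1.34 = 19871 m.
H_Earth = 287 × 262 / 9.82 = 7657.2 m.
H_Titan/H_Earth = 19871/7657.2 = 2.5951.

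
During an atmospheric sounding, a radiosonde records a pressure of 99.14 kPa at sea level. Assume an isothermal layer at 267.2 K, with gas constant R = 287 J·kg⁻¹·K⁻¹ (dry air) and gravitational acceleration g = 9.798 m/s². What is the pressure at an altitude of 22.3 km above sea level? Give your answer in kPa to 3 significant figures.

P ≈ 5.74 kPa

Scale height: H = RT/g = 287 × 267.2 / 9.798 = 7826.7 m.
Barometric formula: P = P₀ exp(−z/H).
z/H = 22300/7826.7 = 2.8492; exp(−2.8492) = 0.057891.
P = 99.14 × 0.057891 = 5.7393 kPa.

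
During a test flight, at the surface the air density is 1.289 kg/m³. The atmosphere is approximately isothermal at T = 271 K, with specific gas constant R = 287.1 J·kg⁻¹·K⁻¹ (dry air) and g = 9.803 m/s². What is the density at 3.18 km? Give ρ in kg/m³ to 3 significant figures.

Scale height: H = RT/g = 287.1 × 271 / 9.803 = 7936.8 m.
In an isothermal atmosphere, density decays like pressure: ρ = ρ₀ exp(−z/H).
z/H = 3180.0/7936.8 = 0.40067; exp(−0.40067) = 0.66987.
ρ = 1.289 × 0.66987 = 0.86346 kg/m³.

ρ ≈ 0.863 kg/m³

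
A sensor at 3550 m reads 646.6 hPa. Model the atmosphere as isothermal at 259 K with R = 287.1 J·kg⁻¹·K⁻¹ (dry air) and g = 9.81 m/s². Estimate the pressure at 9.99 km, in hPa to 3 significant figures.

P ≈ 276 hPa

Scale height: H = RT/g = 287.1 × 259 / 9.81 = 7579.9 m.
Between two levels, P₂ = P₁ exp(−Δz/H) with Δz = z₂ − z₁.
Δz = 9990.0 − 3550.0 = 6440.0 m; Δz/H = 6440.0/7579.9 = 0.84962.
P₂ = 646.6 × exp(−0.84962) = 646.6 × 0.42758 = 276.47 hPa.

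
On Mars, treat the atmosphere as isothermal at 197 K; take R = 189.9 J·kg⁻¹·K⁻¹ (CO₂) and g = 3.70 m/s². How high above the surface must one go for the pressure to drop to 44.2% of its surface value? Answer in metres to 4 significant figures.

Scale height: H = RT/g = 189.9 × 197 / 3.70 = 10111 m.
Set P/P₀ = exp(−z/H) = 0.442, so z = −H ln(0.442).
−ln(0.442) = 0.81645; z = 10111 × 0.81645 = 8255.1 m.

z ≈ 8255 m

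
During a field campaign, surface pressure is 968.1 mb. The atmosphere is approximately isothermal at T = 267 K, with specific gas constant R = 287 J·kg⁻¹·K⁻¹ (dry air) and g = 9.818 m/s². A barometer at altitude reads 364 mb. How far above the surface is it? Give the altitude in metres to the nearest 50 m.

Scale height: H = RT/g = 287 × 267 / 9.818 = 7805.0 m.
Invert the barometric formula: z = H ln(P₀/P).
P₀/P = 968.1/364 = 2.6596; ln(2.6596) = 0.97818.
z = 7805.0 × 0.97818 = 7634.7 m.

z ≈ 7650 m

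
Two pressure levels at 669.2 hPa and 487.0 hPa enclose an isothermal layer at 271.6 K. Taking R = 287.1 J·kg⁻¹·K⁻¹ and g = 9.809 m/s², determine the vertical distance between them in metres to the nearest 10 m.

Hypsometric equation: Δz = (R T̄/g) ln(P₁/P₂).
R T̄/g = 287.1 × 271.6 / 9.809 = 7949.5 m.
ln(669.2/487.0) = ln(1.3741) = 0.31780.
Δz = 7949.5 × 0.31780 = 2526.4 m.

Δz ≈ 2530 m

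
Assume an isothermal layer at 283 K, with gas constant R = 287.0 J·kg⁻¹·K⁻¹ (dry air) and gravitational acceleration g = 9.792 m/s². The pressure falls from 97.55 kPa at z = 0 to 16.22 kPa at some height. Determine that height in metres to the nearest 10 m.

Scale height: H = RT/g = 287.0 × 283 / 9.792 = 8294.6 m.
Invert the barometric formula: z = H ln(P₀/P).
P₀/P = 97.55/16.22 = 6.0142; ln(6.0142) = 1.7941.
z = 8294.6 × 1.7941 = 14881 m.

z ≈ 14880 m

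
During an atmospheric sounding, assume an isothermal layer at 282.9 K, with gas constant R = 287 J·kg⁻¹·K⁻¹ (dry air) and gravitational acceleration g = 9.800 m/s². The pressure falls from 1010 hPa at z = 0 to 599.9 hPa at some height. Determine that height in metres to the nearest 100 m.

Scale height: H = RT/g = 287 × 282.9 / 9.800 = 8284.9 m.
Invert the barometric formula: z = H ln(P₀/P).
P₀/P = 1010/599.9 = 1.6836; ln(1.6836) = 0.52093.
z = 8284.9 × 0.52093 = 4315.9 m.

z ≈ 4300 m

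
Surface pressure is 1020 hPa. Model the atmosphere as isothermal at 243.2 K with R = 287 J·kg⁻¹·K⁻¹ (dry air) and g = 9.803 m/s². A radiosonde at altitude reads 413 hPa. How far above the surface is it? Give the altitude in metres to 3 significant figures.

z ≈ 6440 m

Scale height: H = RT/g = 287 × 243.2 / 9.803 = 7120.1 m.
Invert the barometric formula: z = H ln(P₀/P).
P₀/P = 1020/413 = 2.4697; ln(2.4697) = 0.90410.
z = 7120.1 × 0.90410 = 6437.3 m.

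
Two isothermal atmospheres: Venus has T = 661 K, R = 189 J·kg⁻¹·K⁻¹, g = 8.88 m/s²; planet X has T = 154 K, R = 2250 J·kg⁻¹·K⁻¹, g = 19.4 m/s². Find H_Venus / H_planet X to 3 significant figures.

H = RT/g for each body.
H_Venus = 189 × 661 / 8.88 = 14069 m.
H_planet X = 2250 × 154 / 19.4 = 17861 m.
H_Venus/H_planet X = 14069/17861 = 0.78769.

H_Venus/H_planet X ≈ 0.788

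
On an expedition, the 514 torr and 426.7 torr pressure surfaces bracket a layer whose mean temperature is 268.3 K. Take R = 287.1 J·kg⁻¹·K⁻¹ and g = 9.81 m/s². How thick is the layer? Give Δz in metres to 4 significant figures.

Δz ≈ 1462 m

Hypsometric equation: Δz = (R T̄/g) ln(P₁/P₂).
R T̄/g = 287.1 × 268.3 / 9.81 = 7852.1 m.
ln(514/426.7) = ln(1.2046) = 0.18615.
Δz = 7852.1 × 0.18615 = 1461.7 m.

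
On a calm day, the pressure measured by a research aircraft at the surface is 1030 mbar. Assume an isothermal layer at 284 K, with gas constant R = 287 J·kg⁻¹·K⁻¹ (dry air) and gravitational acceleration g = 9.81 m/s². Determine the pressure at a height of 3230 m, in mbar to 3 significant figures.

P ≈ 698 mbar

Scale height: H = RT/g = 287 × 284 / 9.81 = 8308.7 m.
Barometric formula: P = P₀ exp(−z/H).
z/H = 3230.0/8308.7 = 0.38875; exp(−0.38875) = 0.67790.
P = 1030 × 0.67790 = 698.24 mbar.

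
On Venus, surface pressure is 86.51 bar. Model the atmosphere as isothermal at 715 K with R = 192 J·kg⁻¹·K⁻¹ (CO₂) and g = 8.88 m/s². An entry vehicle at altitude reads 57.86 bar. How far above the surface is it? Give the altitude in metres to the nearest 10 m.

Scale height: H = RT/g = 192 × 715 / 8.88 = 15459 m.
Invert the barometric formula: z = H ln(P₀/P).
P₀/P = 86.51/57.86 = 1.4952; ln(1.4952) = 0.40226.
z = 15459 × 0.40226 = 6218.5 m.

z ≈ 6220 m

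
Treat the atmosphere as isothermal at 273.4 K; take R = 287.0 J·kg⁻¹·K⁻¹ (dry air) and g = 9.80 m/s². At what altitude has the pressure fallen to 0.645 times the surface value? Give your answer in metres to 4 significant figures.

z ≈ 3511 m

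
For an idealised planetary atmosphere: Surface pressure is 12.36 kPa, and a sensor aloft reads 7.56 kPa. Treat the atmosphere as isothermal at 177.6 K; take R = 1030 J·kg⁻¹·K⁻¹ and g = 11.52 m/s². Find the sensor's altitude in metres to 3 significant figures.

Scale height: H = RT/g = 1030 × 177.6 / 11.52 = 15879 m.
Invert the barometric formula: z = H ln(P₀/P).
P₀/P = 12.36/7.56 = 1.6349; ln(1.6349) = 0.49158.
z = 15879 × 0.49158 = 7805.8 m.

z ≈ 7810 m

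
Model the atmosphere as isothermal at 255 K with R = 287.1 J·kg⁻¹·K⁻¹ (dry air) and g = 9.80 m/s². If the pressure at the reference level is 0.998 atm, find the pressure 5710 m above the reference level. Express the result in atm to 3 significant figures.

P ≈ 0.465 atm

Scale height: H = RT/g = 287.1 × 255 / 9.80 = 7470.5 m.
Barometric formula: P = P₀ exp(−z/H).
z/H = 5710.0/7470.5 = 0.76434; exp(−0.76434) = 0.46564.
P = 0.998 × 0.46564 = 0.46471 atm.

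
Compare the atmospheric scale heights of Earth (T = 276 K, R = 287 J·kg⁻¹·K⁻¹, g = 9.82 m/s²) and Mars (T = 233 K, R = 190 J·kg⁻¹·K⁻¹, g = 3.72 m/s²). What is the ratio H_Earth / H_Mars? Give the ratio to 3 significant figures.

H_Earth/H_Mars ≈ 0.678

H = RT/g for each body.
H_Earth = 287 × 276 / 9.82 = 8066.4 m.
H_Mars = 190 × 233 / 3.72 = 11901 m.
H_Earth/H_Mars = 8066.4/11901 = 0.67779.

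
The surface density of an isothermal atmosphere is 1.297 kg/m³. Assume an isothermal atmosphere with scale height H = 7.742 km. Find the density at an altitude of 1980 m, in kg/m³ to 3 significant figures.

In an isothermal atmosphere, density decays like pressure: ρ = ρ₀ exp(−z/H).
z/H = 1980.0/7742.0 = 0.25575; exp(−0.25575) = 0.77434.
ρ = 1.297 × 0.77434 = 1.0043 kg/m³.

ρ ≈ 1.00 kg/m³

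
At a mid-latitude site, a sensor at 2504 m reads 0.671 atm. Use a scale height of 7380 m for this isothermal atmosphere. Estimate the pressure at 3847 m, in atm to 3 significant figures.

P ≈ 0.559 atm

Between two levels, P₂ = P₁ exp(−Δz/H) with Δz = z₂ − z₁.
Δz = 3847.0 − 2504.0 = 1343.0 m; Δz/H = 1343.0/7380.0 = 0.18198.
P₂ = 0.671 × exp(−0.18198) = 0.671 × 0.83362 = 0.55936 atm.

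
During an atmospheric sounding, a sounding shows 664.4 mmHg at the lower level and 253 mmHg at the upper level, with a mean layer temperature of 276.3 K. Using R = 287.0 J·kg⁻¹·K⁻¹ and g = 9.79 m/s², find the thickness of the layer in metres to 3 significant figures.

Hypsometric equation: Δz = (R T̄/g) ln(P₁/P₂).
R T̄/g = 287.0 × 276.3 / 9.79 = 8099.9 m.
ln(664.4/253) = ln(2.6261) = 0.96550.
Δz = 8099.9 × 0.96550 = 7820.5 m.

Δz ≈ 7820 m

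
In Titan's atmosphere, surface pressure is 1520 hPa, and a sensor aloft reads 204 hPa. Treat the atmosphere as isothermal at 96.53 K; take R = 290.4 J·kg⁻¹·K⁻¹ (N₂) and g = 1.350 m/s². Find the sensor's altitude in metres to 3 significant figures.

Scale height: H = RT/g = 290.4 × 96.53 / 1.350 = 20765 m.
Invert the barometric formula: z = H ln(P₀/P).
P₀/P = 1520/204 = 7.4510; ln(7.4510) = 2.0083.
z = 20765 × 2.0083 = 41702 m.

z ≈ 41700 m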